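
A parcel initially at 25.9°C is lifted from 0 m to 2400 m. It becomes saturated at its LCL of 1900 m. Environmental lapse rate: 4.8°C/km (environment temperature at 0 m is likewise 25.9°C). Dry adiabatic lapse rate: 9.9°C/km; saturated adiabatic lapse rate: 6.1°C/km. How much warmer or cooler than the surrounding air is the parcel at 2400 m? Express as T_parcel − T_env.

Parcel:
  From 0 m to 1900 m (dry): cools by 9.9 × 1.9 = 18.81°C, giving 7.09°C.
  From 1900 m to 2400 m (saturated): cools by 6.1 × 0.5 = 3.05°C, giving 4.04°C.
Environment:
  From 0 m to 2400 m (environment): cools by 4.8 × 2.4 = 11.52°C, giving 14.38°C.
T_parcel − T_env = 4.04 − 14.38 = -10.34°C

-10.34°C (parcel cooler than environment)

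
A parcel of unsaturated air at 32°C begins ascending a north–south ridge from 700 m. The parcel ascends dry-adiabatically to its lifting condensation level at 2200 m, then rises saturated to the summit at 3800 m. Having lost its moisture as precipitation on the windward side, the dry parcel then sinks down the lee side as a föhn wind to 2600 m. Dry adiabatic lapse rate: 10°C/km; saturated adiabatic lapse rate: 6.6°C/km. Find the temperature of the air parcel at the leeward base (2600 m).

700–2200 m, dry: Δz = 1.5 km ⇒ ΔT = -15°C; T = 17°C
2200–3800 m, saturated: Δz = 1.6 km ⇒ ΔT = -10.56°C; T = 6.44°C
3800–2600 m, dry descent: Δz = 1.2 km ⇒ ΔT = +12°C; T = 18.44°C

18.44°C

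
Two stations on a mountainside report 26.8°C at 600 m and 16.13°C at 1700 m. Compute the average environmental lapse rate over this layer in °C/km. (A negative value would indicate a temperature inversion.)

9.7°C/km

Γ = −ΔT/Δz = (26.8 − 16.13) / (1700 − 600) m
  = 10.67°C / 1.1 km = 9.7°C/km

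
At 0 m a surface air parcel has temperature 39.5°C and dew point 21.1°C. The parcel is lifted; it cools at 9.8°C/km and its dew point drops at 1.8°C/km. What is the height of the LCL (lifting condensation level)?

T and T_d converge at 9.8 − 1.8 = 8°C per km
Height above start = (39.5 − 21.1) / 8 = 2.3 km
LCL altitude = 0 m + 2300 m = 2300 m

2300 m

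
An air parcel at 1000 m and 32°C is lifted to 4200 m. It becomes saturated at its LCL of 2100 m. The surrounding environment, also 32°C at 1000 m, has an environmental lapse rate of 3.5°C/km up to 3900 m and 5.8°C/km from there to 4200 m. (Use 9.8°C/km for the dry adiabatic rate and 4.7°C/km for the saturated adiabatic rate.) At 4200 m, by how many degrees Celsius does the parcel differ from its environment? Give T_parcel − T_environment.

Parcel:
  From 1000 m to 2100 m (dry): cools by 9.8 × 1.1 = 10.78°C, giving 21.22°C.
  From 2100 m to 4200 m (saturated): cools by 4.7 × 2.1 = 9.87°C, giving 11.35°C.
Environment:
  From 1000 m to 3900 m (environment, lower layer): cools by 3.5 × 2.9 = 10.15°C, giving 21.85°C.
  From 3900 m to 4200 m (environment, upper layer): cools by 5.8 × 0.3 = 1.74°C, giving 20.11°C.
T_parcel − T_env = 11.35 − 20.11 = -8.76°C

-8.76°C (parcel cooler than environment)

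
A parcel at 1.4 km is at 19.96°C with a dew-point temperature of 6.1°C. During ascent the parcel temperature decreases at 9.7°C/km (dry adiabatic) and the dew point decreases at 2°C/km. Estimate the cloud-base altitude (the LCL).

3.2 km

T and T_d converge at 9.7 − 2 = 7.7°C per km
Height above start = (19.96 − 6.1) / 7.7 = 1.8 km
LCL altitude = 1400 m + 1800 m = 3200 m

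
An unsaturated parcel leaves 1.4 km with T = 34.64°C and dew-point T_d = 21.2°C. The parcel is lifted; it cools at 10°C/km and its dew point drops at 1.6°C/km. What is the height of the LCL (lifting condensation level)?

T and T_d converge at 10 − 1.6 = 8.4°C per km
Height above start = (34.64 − 21.2) / 8.4 = 1.6 km
LCL altitude = 1400 m + 1600 m = 3000 m

3 km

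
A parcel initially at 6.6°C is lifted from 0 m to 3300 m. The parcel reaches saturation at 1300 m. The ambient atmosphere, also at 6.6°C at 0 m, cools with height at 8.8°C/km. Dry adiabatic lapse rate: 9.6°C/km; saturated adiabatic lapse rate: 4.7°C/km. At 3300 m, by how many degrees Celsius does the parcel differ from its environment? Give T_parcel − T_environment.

Parcel:
  0–1300 m, dry: Δz = 1.3 km ⇒ ΔT = -12.48°C; T = -5.88°C
  1300–3300 m, saturated: Δz = 2 km ⇒ ΔT = -9.4°C; T = -15.28°C
Environment:
  0–3300 m, environment: Δz = 3.3 km ⇒ ΔT = -29.04°C; T = -22.44°C
T_parcel − T_env = -15.28 − (-22.44) = +7.16°C

+7.16°C (parcel warmer than environment)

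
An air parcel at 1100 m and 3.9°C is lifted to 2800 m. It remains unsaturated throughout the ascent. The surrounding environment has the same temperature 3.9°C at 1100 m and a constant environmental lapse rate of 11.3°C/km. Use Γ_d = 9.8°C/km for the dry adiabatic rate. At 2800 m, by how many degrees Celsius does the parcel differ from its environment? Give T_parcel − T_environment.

+2.55°C (parcel warmer than environment)

Parcel:
  From 1100 m to 2800 m (dry): cools by 9.8 × 1.7 = 16.66°C, giving -12.76°C.
Environment:
  From 1100 m to 2800 m (environment): cools by 11.3 × 1.7 = 19.21°C, giving -15.31°C.
T_parcel − T_env = -12.76 − (-15.31) = +2.55°C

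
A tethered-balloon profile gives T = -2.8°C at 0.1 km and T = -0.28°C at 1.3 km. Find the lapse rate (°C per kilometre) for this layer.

Γ = −ΔT/Δz = (-2.8 − (-0.28)) / (1300 − 100) m
  = -2.52°C / 1.2 km = -2.1°C/km

-2.1°C/km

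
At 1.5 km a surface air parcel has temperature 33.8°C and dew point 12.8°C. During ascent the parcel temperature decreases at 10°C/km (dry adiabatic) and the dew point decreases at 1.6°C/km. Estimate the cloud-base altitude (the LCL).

4 km

T and T_d converge at 10 − 1.6 = 8.4°C per km
Height above start = (33.8 − 12.8) / 8.4 = 2.5 km
LCL altitude = 1500 m + 2500 m = 4000 m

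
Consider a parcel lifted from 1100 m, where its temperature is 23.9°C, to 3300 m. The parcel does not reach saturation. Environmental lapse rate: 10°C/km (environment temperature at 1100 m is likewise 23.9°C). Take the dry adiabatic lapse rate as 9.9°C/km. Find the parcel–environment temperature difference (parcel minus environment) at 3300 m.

+0.22°C (parcel warmer than environment)

Parcel:
  From 1100 m to 3300 m (dry): cools by 9.9 × 2.2 = 21.78°C, giving 2.12°C.
Environment:
  From 1100 m to 3300 m (environment): cools by 10 × 2.2 = 22°C, giving 1.9°C.
T_parcel − T_env = 2.12 − 1.9 = +0.22°C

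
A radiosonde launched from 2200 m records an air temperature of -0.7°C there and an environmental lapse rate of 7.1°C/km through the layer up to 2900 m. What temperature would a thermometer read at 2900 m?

-5.67°C

From 2200 m to 2900 m (environmental): cools by 7.1 × 0.7 = 4.97°C, giving -5.67°C.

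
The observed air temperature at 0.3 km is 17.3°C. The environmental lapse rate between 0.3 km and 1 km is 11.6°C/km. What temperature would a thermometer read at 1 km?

Environmental to 1000 m: -11.6 × 0.7 km = -8.12°C, so T = 9.18°C.

9.18°C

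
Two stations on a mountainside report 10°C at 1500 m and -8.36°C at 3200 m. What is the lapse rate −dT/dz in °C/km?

10.8°C/km

Γ = −ΔT/Δz = (10 − (-8.36)) / (3200 − 1500) m
  = 18.36°C / 1.7 km = 10.8°C/km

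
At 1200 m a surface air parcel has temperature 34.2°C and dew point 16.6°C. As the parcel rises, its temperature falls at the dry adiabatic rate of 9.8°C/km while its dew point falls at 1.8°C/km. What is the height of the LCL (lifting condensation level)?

3400 m

T and T_d converge at 9.8 − 1.8 = 8°C per km
Height above start = (34.2 − 16.6) / 8 = 2.2 km
LCL altitude = 1200 m + 2200 m = 3400 m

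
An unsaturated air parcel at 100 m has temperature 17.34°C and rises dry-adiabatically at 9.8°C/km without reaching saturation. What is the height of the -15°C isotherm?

Height above start = (17.34 − (-15)) / 9.8 = 3.3 km
Altitude = 100 m + 3300 m = 3400 m

3400 m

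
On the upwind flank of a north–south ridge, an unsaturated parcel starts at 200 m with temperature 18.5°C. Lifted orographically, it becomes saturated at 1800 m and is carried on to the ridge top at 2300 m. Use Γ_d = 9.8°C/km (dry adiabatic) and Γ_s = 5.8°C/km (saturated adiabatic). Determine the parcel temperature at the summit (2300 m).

200 → 1800 m (dry, 9.8°C/km): ΔT = -9.8 × 1.6 = -15.68°C → T = 2.82°C
1800 → 2300 m (saturated, 5.8°C/km): ΔT = -5.8 × 0.5 = -2.9°C → T = -0.08°C

-0.08°C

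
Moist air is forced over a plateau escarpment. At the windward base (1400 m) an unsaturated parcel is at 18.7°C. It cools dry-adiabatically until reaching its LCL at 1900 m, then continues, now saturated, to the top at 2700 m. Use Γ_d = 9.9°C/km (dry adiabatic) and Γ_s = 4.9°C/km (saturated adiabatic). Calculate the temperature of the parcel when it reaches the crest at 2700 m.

9.83°C

1400 → 1900 m (dry, 9.9°C/km): ΔT = -9.9 × 0.5 = -4.95°C → T = 13.75°C
1900 → 2700 m (saturated, 4.9°C/km): ΔT = -4.9 × 0.8 = -3.92°C → T = 9.83°C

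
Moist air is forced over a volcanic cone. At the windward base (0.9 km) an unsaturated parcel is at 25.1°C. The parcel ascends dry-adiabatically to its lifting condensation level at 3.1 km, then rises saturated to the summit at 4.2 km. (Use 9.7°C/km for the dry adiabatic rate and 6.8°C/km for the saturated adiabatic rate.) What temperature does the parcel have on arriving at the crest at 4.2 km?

-3.72°C

900–3100 m, dry: Δz = 2.2 km ⇒ ΔT = -21.34°C; T = 3.76°C
3100–4200 m, saturated: Δz = 1.1 km ⇒ ΔT = -7.48°C; T = -3.72°C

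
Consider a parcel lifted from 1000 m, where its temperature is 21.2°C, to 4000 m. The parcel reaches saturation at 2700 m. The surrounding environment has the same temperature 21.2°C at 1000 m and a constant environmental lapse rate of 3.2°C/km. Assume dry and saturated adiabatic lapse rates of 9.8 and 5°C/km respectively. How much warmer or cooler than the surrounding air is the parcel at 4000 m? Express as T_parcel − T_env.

-13.56°C (parcel cooler than environment)

Parcel:
  1000 → 2700 m (dry, 9.8°C/km): ΔT = -9.8 × 1.7 = -16.66°C → T = 4.54°C
  2700 → 4000 m (saturated, 5°C/km): ΔT = -5 × 1.3 = -6.5°C → T = -1.96°C
Environment:
  1000 → 4000 m (environment, 3.2°C/km): ΔT = -3.2 × 3 = -9.6°C → T = 11.6°C
T_parcel − T_env = -1.96 − 11.6 = -13.56°C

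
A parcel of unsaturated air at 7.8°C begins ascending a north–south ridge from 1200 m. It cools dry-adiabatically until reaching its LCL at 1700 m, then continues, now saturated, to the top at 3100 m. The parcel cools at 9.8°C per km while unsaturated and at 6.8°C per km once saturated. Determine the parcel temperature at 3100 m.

1200–1700 m, dry: Δz = 0.5 km ⇒ ΔT = -4.9°C; T = 2.9°C
1700–3100 m, saturated: Δz = 1.4 km ⇒ ΔT = -9.52°C; T = -6.62°C

-6.62°C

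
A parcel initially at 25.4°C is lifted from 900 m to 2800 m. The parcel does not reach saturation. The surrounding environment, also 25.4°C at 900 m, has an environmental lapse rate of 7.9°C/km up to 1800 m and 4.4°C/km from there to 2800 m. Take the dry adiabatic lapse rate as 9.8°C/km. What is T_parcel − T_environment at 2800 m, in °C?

-7.11°C (parcel cooler than environment)

Parcel:
  Dry to 2800 m: -9.8 × 1.9 km = -18.62°C, so T = 6.78°C.
Environment:
  Environment, lower layer to 1800 m: -7.9 × 0.9 km = -7.11°C, so T = 18.29°C.
  Environment, upper layer to 2800 m: -4.4 × 1 km = -4.4°C, so T = 13.89°C.
T_parcel − T_env = 6.78 − 13.89 = -7.11°C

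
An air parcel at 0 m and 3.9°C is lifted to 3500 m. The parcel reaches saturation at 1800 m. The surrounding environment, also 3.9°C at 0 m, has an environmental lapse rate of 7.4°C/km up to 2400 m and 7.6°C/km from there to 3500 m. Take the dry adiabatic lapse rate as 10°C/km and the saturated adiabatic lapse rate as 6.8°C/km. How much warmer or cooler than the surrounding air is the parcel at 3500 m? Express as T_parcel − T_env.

-3.44°C (parcel cooler than environment)

Parcel:
  Dry to 1800 m: -10 × 1.8 km = -18°C, so T = -14.1°C.
  Saturated to 3500 m: -6.8 × 1.7 km = -11.56°C, so T = -25.66°C.
Environment:
  Environment, lower layer to 2400 m: -7.4 × 2.4 km = -17.76°C, so T = -13.86°C.
  Environment, upper layer to 3500 m: -7.6 × 1.1 km = -8.36°C, so T = -22.22°C.
T_parcel − T_env = -25.66 − (-22.22) = -3.44°C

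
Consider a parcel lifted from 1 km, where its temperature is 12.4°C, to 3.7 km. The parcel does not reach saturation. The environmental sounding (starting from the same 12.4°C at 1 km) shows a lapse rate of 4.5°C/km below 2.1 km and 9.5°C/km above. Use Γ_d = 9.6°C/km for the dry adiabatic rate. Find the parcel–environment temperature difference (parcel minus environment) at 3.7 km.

Parcel:
  Dry to 3700 m: -9.6 × 2.7 km = -25.92°C, so T = -13.52°C.
Environment:
  Environment, lower layer to 2100 m: -4.5 × 1.1 km = -4.95°C, so T = 7.45°C.
  Environment, upper layer to 3700 m: -9.5 × 1.6 km = -15.2°C, so T = -7.75°C.
T_parcel − T_env = -13.52 − (-7.75) = -5.77°C

-5.77°C (parcel cooler than environment)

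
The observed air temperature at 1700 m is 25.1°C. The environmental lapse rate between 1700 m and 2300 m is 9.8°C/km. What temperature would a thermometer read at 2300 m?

1700–2300 m, environmental: Δz = 0.6 km ⇒ ΔT = -5.88°C; T = 19.22°C

19.22°C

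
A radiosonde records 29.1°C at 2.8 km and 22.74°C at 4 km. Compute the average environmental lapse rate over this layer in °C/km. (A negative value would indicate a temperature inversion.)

5.3°C/km

Γ = −ΔT/Δz = (29.1 − 22.74) / (4000 − 2800) m
  = 6.36°C / 1.2 km = 5.3°C/km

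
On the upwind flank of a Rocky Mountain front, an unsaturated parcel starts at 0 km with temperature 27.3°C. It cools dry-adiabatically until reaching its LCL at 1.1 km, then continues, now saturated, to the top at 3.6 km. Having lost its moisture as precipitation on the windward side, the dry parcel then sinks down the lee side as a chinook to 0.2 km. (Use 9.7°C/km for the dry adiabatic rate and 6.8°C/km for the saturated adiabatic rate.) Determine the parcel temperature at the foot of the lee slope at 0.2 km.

32.61°C

From 0 m to 1100 m (dry): cools by 9.7 × 1.1 = 10.67°C, giving 16.63°C.
From 1100 m to 3600 m (saturated): cools by 6.8 × 2.5 = 17°C, giving -0.37°C.
From 3600 m to 200 m (dry descent): warms by 9.7 × 3.4 = 32.98°C, giving 32.61°C.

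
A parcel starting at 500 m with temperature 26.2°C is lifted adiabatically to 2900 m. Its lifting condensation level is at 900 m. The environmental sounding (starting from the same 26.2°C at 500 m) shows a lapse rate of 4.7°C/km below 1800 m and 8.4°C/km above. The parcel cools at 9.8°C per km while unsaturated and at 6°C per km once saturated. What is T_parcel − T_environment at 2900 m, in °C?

Parcel:
  500–900 m, dry: Δz = 0.4 km ⇒ ΔT = -3.92°C; T = 22.28°C
  900–2900 m, saturated: Δz = 2 km ⇒ ΔT = -12°C; T = 10.28°C
Environment:
  500–1800 m, environment, lower layer: Δz = 1.3 km ⇒ ΔT = -6.11°C; T = 20.09°C
  1800–2900 m, environment, upper layer: Δz = 1.1 km ⇒ ΔT = -9.24°C; T = 10.85°C
T_parcel − T_env = 10.28 − 10.85 = -0.57°C

-0.57°C (parcel cooler than environment)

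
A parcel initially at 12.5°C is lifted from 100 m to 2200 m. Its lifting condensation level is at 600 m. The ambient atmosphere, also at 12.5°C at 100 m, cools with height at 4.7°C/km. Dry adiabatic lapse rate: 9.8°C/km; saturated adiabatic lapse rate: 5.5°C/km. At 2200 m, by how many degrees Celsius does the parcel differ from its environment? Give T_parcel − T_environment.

-3.83°C (parcel cooler than environment)

Parcel:
  100 → 600 m (dry, 9.8°C/km): ΔT = -9.8 × 0.5 = -4.9°C → T = 7.6°C
  600 → 2200 m (saturated, 5.5°C/km): ΔT = -5.5 × 1.6 = -8.8°C → T = -1.2°C
Environment:
  100 → 2200 m (environment, 4.7°C/km): ΔT = -4.7 × 2.1 = -9.87°C → T = 2.63°C
T_parcel − T_env = -1.2 − 2.63 = -3.83°C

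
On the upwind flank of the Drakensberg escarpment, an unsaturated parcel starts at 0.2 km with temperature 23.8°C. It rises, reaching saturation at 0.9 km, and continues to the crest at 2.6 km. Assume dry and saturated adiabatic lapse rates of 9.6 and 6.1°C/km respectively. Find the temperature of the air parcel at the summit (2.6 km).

From 200 m to 900 m (dry): cools by 9.6 × 0.7 = 6.72°C, giving 17.08°C.
From 900 m to 2600 m (saturated): cools by 6.1 × 1.7 = 10.37°C, giving 6.71°C.

6.71°C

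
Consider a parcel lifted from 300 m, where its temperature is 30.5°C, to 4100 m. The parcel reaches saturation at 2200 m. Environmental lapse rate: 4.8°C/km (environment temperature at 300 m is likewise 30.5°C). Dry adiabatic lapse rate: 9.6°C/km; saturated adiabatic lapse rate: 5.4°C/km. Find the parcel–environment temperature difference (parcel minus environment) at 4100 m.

Parcel:
  From 300 m to 2200 m (dry): cools by 9.6 × 1.9 = 18.24°C, giving 12.26°C.
  From 2200 m to 4100 m (saturated): cools by 5.4 × 1.9 = 10.26°C, giving 2°C.
Environment:
  From 300 m to 4100 m (environment): cools by 4.8 × 3.8 = 18.24°C, giving 12.26°C.
T_parcel − T_env = 2 − 12.26 = -10.26°C

-10.26°C (parcel cooler than environment)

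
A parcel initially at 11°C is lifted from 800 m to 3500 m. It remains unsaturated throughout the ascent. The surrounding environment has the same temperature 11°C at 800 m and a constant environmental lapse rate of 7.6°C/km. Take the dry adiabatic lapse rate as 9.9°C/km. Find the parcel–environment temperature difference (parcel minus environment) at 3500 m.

-6.21°C (parcel cooler than environment)

Parcel:
  Dry to 3500 m: -9.9 × 2.7 km = -26.73°C, so T = -15.73°C.
Environment:
  Environment to 3500 m: -7.6 × 2.7 km = -20.52°C, so T = -9.52°C.
T_parcel − T_env = -15.73 − (-9.52) = -6.21°C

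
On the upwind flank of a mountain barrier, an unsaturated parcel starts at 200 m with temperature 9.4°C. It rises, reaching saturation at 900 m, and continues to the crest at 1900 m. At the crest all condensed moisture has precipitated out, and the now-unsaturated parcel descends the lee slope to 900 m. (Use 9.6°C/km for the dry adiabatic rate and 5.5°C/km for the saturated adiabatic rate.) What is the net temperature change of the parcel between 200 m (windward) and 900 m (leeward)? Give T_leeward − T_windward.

-2.62°C

200 → 900 m (dry, 9.6°C/km): ΔT = -9.6 × 0.7 = -6.72°C → T = 2.68°C
900 → 1900 m (saturated, 5.5°C/km): ΔT = -5.5 × 1 = -5.5°C → T = -2.82°C
1900 → 900 m (dry descent, 9.6°C/km): ΔT = +9.6 × 1 = +9.6°C → T = 6.78°C
Net change vs windward start: 6.78 − 9.4 = -2.62°C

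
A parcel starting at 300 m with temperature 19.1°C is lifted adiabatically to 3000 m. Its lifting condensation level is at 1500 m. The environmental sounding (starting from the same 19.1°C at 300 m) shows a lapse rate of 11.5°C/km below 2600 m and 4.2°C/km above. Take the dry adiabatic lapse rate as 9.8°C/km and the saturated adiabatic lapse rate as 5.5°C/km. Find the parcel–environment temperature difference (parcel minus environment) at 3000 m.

+8.12°C (parcel warmer than environment)

Parcel:
  From 300 m to 1500 m (dry): cools by 9.8 × 1.2 = 11.76°C, giving 7.34°C.
  From 1500 m to 3000 m (saturated): cools by 5.5 × 1.5 = 8.25°C, giving -0.91°C.
Environment:
  From 300 m to 2600 m (environment, lower layer): cools by 11.5 × 2.3 = 26.45°C, giving -7.35°C.
  From 2600 m to 3000 m (environment, upper layer): cools by 4.2 × 0.4 = 1.68°C, giving -9.03°C.
T_parcel − T_env = -0.91 − (-9.03) = +8.12°C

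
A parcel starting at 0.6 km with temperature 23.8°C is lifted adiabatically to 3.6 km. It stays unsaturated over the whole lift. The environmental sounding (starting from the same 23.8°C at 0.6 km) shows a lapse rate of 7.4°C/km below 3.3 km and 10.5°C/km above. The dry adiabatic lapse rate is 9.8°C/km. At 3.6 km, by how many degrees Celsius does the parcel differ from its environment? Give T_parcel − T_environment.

Parcel:
  600 → 3600 m (dry, 9.8°C/km): ΔT = -9.8 × 3 = -29.4°C → T = -5.6°C
Environment:
  600 → 3300 m (environment, lower layer, 7.4°C/km): ΔT = -7.4 × 2.7 = -19.98°C → T = 3.82°C
  3300 → 3600 m (environment, upper layer, 10.5°C/km): ΔT = -10.5 × 0.3 = -3.15°C → T = 0.67°C
T_parcel − T_env = -5.6 − 0.67 = -6.27°C

-6.27°C (parcel cooler than environment)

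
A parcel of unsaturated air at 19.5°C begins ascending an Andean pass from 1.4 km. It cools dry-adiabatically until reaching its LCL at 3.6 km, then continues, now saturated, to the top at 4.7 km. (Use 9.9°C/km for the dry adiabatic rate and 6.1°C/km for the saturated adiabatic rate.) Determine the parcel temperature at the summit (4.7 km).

-8.99°C

1400–3600 m, dry: Δz = 2.2 km ⇒ ΔT = -21.78°C; T = -2.28°C
3600–4700 m, saturated: Δz = 1.1 km ⇒ ΔT = -6.71°C; T = -8.99°C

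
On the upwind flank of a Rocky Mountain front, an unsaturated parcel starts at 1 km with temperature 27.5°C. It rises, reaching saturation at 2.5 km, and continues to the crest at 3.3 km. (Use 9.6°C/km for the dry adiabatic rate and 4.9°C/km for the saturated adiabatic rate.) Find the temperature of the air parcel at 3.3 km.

From 1000 m to 2500 m (dry): cools by 9.6 × 1.5 = 14.4°C, giving 13.1°C.
From 2500 m to 3300 m (saturated): cools by 4.9 × 0.8 = 3.92°C, giving 9.18°C.

9.18°C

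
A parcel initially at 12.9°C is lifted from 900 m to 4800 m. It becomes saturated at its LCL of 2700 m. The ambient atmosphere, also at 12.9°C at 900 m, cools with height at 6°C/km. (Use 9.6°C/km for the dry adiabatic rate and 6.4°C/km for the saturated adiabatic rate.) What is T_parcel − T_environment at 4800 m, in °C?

Parcel:
  900 → 2700 m (dry, 9.6°C/km): ΔT = -9.6 × 1.8 = -17.28°C → T = -4.38°C
  2700 → 4800 m (saturated, 6.4°C/km): ΔT = -6.4 × 2.1 = -13.44°C → T = -17.82°C
Environment:
  900 → 4800 m (environment, 6°C/km): ΔT = -6 × 3.9 = -23.4°C → T = -10.5°C
T_parcel − T_env = -17.82 − (-10.5) = -7.32°C

-7.32°C (parcel cooler than environment)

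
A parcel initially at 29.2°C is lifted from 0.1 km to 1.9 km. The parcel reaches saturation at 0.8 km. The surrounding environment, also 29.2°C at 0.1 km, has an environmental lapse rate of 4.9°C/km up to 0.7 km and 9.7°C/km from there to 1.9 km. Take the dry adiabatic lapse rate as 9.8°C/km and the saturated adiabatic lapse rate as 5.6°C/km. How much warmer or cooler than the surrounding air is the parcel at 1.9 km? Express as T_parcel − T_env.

Parcel:
  From 100 m to 800 m (dry): cools by 9.8 × 0.7 = 6.86°C, giving 22.34°C.
  From 800 m to 1900 m (saturated): cools by 5.6 × 1.1 = 6.16°C, giving 16.18°C.
Environment:
  From 100 m to 700 m (environment, lower layer): cools by 4.9 × 0.6 = 2.94°C, giving 26.26°C.
  From 700 m to 1900 m (environment, upper layer): cools by 9.7 × 1.2 = 11.64°C, giving 14.62°C.
T_parcel − T_env = 16.18 − 14.62 = +1.56°C

+1.56°C (parcel warmer than environment)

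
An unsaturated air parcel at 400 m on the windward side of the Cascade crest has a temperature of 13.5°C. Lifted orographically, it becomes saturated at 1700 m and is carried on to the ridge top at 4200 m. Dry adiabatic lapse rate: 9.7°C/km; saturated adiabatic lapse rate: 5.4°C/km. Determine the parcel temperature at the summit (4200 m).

-12.61°C

From 400 m to 1700 m (dry): cools by 9.7 × 1.3 = 12.61°C, giving 0.89°C.
From 1700 m to 4200 m (saturated): cools by 5.4 × 2.5 = 13.5°C, giving -12.61°C.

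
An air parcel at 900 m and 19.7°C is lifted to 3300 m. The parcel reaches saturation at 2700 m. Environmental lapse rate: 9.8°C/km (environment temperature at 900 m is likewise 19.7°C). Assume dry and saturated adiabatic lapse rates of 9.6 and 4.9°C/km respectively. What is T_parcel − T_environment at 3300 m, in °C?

+3.3°C (parcel warmer than environment)

Parcel:
  Dry to 2700 m: -9.6 × 1.8 km = -17.28°C, so T = 2.42°C.
  Saturated to 3300 m: -4.9 × 0.6 km = -2.94°C, so T = -0.52°C.
Environment:
  Environment to 3300 m: -9.8 × 2.4 km = -23.52°C, so T = -3.82°C.
T_parcel − T_env = -0.52 − (-3.82) = +3.3°C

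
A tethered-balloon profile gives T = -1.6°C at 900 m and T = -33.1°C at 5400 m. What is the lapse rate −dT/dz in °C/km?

7°C/km

Γ = −ΔT/Δz = (-1.6 − (-33.1)) / (5400 − 900) m
  = 31.5°C / 4.5 km = 7°C/km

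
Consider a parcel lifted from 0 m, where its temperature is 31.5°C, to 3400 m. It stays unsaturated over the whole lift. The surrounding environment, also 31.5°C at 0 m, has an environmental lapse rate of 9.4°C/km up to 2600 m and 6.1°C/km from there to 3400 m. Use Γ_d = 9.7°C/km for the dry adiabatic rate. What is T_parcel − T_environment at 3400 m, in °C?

-3.66°C (parcel cooler than environment)

Parcel:
  0 → 3400 m (dry, 9.7°C/km): ΔT = -9.7 × 3.4 = -32.98°C → T = -1.48°C
Environment:
  0 → 2600 m (environment, lower layer, 9.4°C/km): ΔT = -9.4 × 2.6 = -24.44°C → T = 7.06°C
  2600 → 3400 m (environment, upper layer, 6.1°C/km): ΔT = -6.1 × 0.8 = -4.88°C → T = 2.18°C
T_parcel − T_env = -1.48 − 2.18 = -3.66°C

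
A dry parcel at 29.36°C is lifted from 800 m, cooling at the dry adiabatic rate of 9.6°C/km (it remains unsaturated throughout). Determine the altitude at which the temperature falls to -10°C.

Height above start = (29.36 − (-10)) / 9.6 = 4.1 km
Altitude = 800 m + 4100 m = 4900 m

4900 m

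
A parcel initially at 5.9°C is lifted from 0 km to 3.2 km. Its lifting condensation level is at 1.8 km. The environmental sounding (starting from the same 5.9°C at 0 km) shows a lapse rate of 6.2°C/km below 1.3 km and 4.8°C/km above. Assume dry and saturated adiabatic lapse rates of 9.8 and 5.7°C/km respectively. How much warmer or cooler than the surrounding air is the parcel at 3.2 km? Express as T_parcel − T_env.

Parcel:
  Dry to 1800 m: -9.8 × 1.8 km = -17.64°C, so T = -11.74°C.
  Saturated to 3200 m: -5.7 × 1.4 km = -7.98°C, so T = -19.72°C.
Environment:
  Environment, lower layer to 1300 m: -6.2 × 1.3 km = -8.06°C, so T = -2.16°C.
  Environment, upper layer to 3200 m: -4.8 × 1.9 km = -9.12°C, so T = -11.28°C.
T_parcel − T_env = -19.72 − (-11.28) = -8.44°C

-8.44°C (parcel cooler than environment)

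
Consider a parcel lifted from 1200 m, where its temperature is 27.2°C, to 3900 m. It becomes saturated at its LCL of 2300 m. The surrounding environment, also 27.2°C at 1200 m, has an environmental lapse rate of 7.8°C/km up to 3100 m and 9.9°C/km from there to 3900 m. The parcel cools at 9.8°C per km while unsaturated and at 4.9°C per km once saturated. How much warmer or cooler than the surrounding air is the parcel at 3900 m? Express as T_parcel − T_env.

Parcel:
  From 1200 m to 2300 m (dry): cools by 9.8 × 1.1 = 10.78°C, giving 16.42°C.
  From 2300 m to 3900 m (saturated): cools by 4.9 × 1.6 = 7.84°C, giving 8.58°C.
Environment:
  From 1200 m to 3100 m (environment, lower layer): cools by 7.8 × 1.9 = 14.82°C, giving 12.38°C.
  From 3100 m to 3900 m (environment, upper layer): cools by 9.9 × 0.8 = 7.92°C, giving 4.46°C.
T_parcel − T_env = 8.58 − 4.46 = +4.12°C

+4.12°C (parcel warmer than environment)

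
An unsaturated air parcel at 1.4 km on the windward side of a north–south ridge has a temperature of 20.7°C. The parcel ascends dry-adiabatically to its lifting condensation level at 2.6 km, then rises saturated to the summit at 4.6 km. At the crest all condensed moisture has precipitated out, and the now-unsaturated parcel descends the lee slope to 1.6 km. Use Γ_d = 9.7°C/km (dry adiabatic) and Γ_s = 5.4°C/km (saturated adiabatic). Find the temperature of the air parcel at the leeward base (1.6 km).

27.36°C

Dry to 2600 m: -9.7 × 1.2 km = -11.64°C, so T = 9.06°C.
Saturated to 4600 m: -5.4 × 2 km = -10.8°C, so T = -1.74°C.
Dry descent to 1600 m: +9.7 × 3 km = +29.1°C, so T = 27.36°C.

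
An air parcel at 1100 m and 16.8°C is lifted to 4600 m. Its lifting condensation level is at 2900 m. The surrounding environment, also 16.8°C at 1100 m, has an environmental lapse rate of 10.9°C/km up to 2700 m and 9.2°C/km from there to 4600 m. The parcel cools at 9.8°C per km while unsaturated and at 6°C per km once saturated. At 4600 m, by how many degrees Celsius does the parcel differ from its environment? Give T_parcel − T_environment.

+7.08°C (parcel warmer than environment)

Parcel:
  1100 → 2900 m (dry, 9.8°C/km): ΔT = -9.8 × 1.8 = -17.64°C → T = -0.84°C
  2900 → 4600 m (saturated, 6°C/km): ΔT = -6 × 1.7 = -10.2°C → T = -11.04°C
Environment:
  1100 → 2700 m (environment, lower layer, 10.9°C/km): ΔT = -10.9 × 1.6 = -17.44°C → T = -0.64°C
  2700 → 4600 m (environment, upper layer, 9.2°C/km): ΔT = -9.2 × 1.9 = -17.48°C → T = -18.12°C
T_parcel − T_env = -11.04 − (-18.12) = +7.08°C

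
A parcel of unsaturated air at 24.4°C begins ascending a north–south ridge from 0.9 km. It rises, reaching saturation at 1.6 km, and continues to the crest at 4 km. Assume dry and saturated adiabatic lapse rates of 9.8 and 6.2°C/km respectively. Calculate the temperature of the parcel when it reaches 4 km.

2.66°C

900 → 1600 m (dry, 9.8°C/km): ΔT = -9.8 × 0.7 = -6.86°C → T = 17.54°C
1600 → 4000 m (saturated, 6.2°C/km): ΔT = -6.2 × 2.4 = -14.88°C → T = 2.66°C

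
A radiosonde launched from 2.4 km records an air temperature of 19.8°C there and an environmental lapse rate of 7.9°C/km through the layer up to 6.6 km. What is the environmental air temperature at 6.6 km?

-13.38°C

2400–6600 m, environmental: Δz = 4.2 km ⇒ ΔT = -33.18°C; T = -13.38°C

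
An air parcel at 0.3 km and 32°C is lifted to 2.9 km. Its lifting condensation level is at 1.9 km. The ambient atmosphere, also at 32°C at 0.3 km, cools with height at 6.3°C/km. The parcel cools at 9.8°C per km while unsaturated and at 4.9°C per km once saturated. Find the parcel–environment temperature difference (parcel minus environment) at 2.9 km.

Parcel:
  From 300 m to 1900 m (dry): cools by 9.8 × 1.6 = 15.68°C, giving 16.32°C.
  From 1900 m to 2900 m (saturated): cools by 4.9 × 1 = 4.9°C, giving 11.42°C.
Environment:
  From 300 m to 2900 m (environment): cools by 6.3 × 2.6 = 16.38°C, giving 15.62°C.
T_parcel − T_env = 11.42 − 15.62 = -4.2°C

-4.2°C (parcel cooler than environment)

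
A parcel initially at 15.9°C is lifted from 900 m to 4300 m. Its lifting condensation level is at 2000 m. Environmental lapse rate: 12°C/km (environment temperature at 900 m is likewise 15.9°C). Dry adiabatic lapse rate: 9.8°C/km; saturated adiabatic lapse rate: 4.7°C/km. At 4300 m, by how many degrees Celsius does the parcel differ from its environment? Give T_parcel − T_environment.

Parcel:
  900 → 2000 m (dry, 9.8°C/km): ΔT = -9.8 × 1.1 = -10.78°C → T = 5.12°C
  2000 → 4300 m (saturated, 4.7°C/km): ΔT = -4.7 × 2.3 = -10.81°C → T = -5.69°C
Environment:
  900 → 4300 m (environment, 12°C/km): ΔT = -12 × 3.4 = -40.8°C → T = -24.9°C
T_parcel − T_env = -5.69 − (-24.9) = +19.21°C

+19.21°C (parcel warmer than environment)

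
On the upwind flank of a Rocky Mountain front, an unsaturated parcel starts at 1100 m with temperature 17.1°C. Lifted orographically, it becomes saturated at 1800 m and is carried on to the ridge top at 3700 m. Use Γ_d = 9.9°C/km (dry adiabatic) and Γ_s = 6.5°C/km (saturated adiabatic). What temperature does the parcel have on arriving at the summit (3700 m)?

-2.18°C

1100–1800 m, dry: Δz = 0.7 km ⇒ ΔT = -6.93°C; T = 10.17°C
1800–3700 m, saturated: Δz = 1.9 km ⇒ ΔT = -12.35°C; T = -2.18°C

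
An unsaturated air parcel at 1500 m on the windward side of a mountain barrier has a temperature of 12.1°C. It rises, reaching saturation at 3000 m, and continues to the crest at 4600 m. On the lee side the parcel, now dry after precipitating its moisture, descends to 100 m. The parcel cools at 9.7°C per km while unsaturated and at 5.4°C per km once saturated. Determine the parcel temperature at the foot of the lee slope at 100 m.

Dry to 3000 m: -9.7 × 1.5 km = -14.55°C, so T = -2.45°C.
Saturated to 4600 m: -5.4 × 1.6 km = -8.64°C, so T = -11.09°C.
Dry descent to 100 m: +9.7 × 4.5 km = +43.65°C, so T = 32.56°C.

32.56°C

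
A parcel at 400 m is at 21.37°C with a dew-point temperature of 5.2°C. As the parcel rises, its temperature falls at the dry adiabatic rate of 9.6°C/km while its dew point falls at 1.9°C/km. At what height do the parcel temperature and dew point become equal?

T and T_d converge at 9.6 − 1.9 = 7.7°C per km
Height above start = (21.37 − 5.2) / 7.7 = 2.1 km
LCL altitude = 400 m + 2100 m = 2500 m

2500 m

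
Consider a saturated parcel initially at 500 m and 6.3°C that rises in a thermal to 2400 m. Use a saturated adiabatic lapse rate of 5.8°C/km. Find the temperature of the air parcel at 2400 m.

500–2400 m, saturated adiabatic: Δz = 1.9 km ⇒ ΔT = -11.02°C; T = -4.72°C

-4.72°C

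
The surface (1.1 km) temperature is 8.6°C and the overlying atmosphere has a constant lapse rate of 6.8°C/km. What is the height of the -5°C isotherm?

Height above start = (8.6 − (-5)) / 6.8 = 2 km
Altitude = 1100 m + 2000 m = 3100 m

3.1 km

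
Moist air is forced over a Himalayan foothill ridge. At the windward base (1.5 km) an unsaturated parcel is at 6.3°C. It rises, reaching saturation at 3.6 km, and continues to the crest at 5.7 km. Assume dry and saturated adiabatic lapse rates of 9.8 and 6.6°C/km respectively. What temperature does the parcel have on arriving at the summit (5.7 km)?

From 1500 m to 3600 m (dry): cools by 9.8 × 2.1 = 20.58°C, giving -14.28°C.
From 3600 m to 5700 m (saturated): cools by 6.6 × 2.1 = 13.86°C, giving -28.14°C.

-28.14°C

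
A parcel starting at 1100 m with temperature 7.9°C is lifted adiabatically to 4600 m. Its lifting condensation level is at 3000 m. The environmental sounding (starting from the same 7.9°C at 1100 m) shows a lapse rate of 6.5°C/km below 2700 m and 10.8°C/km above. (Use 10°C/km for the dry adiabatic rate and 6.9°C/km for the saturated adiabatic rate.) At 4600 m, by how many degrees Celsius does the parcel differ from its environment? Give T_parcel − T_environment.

Parcel:
  Dry to 3000 m: -10 × 1.9 km = -19°C, so T = -11.1°C.
  Saturated to 4600 m: -6.9 × 1.6 km = -11.04°C, so T = -22.14°C.
Environment:
  Environment, lower layer to 2700 m: -6.5 × 1.6 km = -10.4°C, so T = -2.5°C.
  Environment, upper layer to 4600 m: -10.8 × 1.9 km = -20.52°C, so T = -23.02°C.
T_parcel − T_env = -22.14 − (-23.02) = +0.88°C

+0.88°C (parcel warmer than environment)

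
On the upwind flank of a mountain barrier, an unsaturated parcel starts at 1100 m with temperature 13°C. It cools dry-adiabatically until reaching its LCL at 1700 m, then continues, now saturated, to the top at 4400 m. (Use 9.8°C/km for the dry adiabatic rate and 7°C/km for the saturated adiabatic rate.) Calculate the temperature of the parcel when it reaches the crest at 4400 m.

-11.78°C

1100–1700 m, dry: Δz = 0.6 km ⇒ ΔT = -5.88°C; T = 7.12°C
1700–4400 m, saturated: Δz = 2.7 km ⇒ ΔT = -18.9°C; T = -11.78°C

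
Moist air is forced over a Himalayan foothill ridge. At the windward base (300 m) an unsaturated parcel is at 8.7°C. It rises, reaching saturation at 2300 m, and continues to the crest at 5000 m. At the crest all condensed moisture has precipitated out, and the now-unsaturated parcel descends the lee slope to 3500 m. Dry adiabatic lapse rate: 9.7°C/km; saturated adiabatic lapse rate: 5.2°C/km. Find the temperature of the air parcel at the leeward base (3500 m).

From 300 m to 2300 m (dry): cools by 9.7 × 2 = 19.4°C, giving -10.7°C.
From 2300 m to 5000 m (saturated): cools by 5.2 × 2.7 = 14.04°C, giving -24.74°C.
From 5000 m to 3500 m (dry descent): warms by 9.7 × 1.5 = 14.55°C, giving -10.19°C.

-10.19°C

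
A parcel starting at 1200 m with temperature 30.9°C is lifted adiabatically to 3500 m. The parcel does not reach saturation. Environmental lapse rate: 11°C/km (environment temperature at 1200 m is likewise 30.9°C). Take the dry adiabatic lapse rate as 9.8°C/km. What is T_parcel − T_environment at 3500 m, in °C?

+2.76°C (parcel warmer than environment)

Parcel:
  1200–3500 m, dry: Δz = 2.3 km ⇒ ΔT = -22.54°C; T = 8.36°C
Environment:
  1200–3500 m, environment: Δz = 2.3 km ⇒ ΔT = -25.3°C; T = 5.6°C
T_parcel − T_env = 8.36 − 5.6 = +2.76°C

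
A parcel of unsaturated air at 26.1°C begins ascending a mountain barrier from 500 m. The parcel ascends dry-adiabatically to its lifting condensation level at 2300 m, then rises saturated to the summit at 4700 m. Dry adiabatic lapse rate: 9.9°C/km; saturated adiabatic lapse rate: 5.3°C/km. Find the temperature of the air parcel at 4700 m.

From 500 m to 2300 m (dry): cools by 9.9 × 1.8 = 17.82°C, giving 8.28°C.
From 2300 m to 4700 m (saturated): cools by 5.3 × 2.4 = 12.72°C, giving -4.44°C.

-4.44°C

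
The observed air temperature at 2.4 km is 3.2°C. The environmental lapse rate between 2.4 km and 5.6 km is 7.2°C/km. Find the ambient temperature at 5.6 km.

-19.84°C

2400 → 5600 m (environmental, 7.2°C/km): ΔT = -7.2 × 3.2 = -23.04°C → T = -19.84°C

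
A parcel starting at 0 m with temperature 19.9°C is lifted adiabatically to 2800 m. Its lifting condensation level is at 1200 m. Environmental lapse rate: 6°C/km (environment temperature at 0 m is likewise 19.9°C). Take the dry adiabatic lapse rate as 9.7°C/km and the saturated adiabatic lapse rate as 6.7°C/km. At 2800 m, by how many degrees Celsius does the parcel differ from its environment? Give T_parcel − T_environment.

Parcel:
  0–1200 m, dry: Δz = 1.2 km ⇒ ΔT = -11.64°C; T = 8.26°C
  1200–2800 m, saturated: Δz = 1.6 km ⇒ ΔT = -10.72°C; T = -2.46°C
Environment:
  0–2800 m, environment: Δz = 2.8 km ⇒ ΔT = -16.8°C; T = 3.1°C
T_parcel − T_env = -2.46 − 3.1 = -5.56°C

-5.56°C (parcel cooler than environment)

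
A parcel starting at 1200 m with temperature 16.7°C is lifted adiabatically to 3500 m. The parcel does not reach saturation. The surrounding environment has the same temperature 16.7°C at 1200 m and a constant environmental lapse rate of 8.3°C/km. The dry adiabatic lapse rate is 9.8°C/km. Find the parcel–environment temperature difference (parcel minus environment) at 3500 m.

-3.45°C (parcel cooler than environment)

Parcel:
  From 1200 m to 3500 m (dry): cools by 9.8 × 2.3 = 22.54°C, giving -5.84°C.
Environment:
  From 1200 m to 3500 m (environment): cools by 8.3 × 2.3 = 19.09°C, giving -2.39°C.
T_parcel − T_env = -5.84 − (-2.39) = -3.45°C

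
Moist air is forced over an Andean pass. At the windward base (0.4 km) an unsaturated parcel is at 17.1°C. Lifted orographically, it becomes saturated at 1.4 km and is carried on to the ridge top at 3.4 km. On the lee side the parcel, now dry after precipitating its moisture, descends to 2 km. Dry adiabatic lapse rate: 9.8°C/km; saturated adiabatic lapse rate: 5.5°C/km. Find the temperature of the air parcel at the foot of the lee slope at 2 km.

400–1400 m, dry: Δz = 1 km ⇒ ΔT = -9.8°C; T = 7.3°C
1400–3400 m, saturated: Δz = 2 km ⇒ ΔT = -11°C; T = -3.7°C
3400–2000 m, dry descent: Δz = 1.4 km ⇒ ΔT = +13.72°C; T = 10.02°C

10.02°C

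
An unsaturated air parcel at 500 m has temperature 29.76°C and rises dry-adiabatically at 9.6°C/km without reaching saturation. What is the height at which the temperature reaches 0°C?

Height above start = (29.76 − 0) / 9.6 = 3.1 km
Altitude = 500 m + 3100 m = 3600 m

3600 m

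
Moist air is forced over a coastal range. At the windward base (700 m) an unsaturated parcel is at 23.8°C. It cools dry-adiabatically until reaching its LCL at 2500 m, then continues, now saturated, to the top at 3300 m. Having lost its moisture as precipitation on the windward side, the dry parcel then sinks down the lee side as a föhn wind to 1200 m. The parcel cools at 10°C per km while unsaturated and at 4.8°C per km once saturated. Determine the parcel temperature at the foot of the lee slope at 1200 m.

700–2500 m, dry: Δz = 1.8 km ⇒ ΔT = -18°C; T = 5.8°C
2500–3300 m, saturated: Δz = 0.8 km ⇒ ΔT = -3.84°C; T = 1.96°C
3300–1200 m, dry descent: Δz = 2.1 km ⇒ ΔT = +21°C; T = 22.96°C

22.96°C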